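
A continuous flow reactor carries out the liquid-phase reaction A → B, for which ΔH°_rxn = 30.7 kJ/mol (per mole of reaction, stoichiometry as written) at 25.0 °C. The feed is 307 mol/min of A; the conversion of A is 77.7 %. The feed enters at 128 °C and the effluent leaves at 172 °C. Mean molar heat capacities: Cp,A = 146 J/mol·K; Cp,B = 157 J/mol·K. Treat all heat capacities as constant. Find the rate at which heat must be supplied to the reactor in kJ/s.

Extent of reaction ξ = 0.777 × 307 = 238.54 mol/min
Reaction term: ξ·ΔH°_rxn = 238.54 × 30.7 = 7323.1 kJ/min
Sensible, feed 128→25 °C: -4616.7 kJ/min
Outlet flows (mol/min): A 68.461, B 238.54
Sensible, products 25→172 °C: 6974.6 kJ/min
Q = ΔH = 9681 kJ/min = 161.35 kW
Heat supplied = 161.35 kJ/s

Q_in = 161 kJ/s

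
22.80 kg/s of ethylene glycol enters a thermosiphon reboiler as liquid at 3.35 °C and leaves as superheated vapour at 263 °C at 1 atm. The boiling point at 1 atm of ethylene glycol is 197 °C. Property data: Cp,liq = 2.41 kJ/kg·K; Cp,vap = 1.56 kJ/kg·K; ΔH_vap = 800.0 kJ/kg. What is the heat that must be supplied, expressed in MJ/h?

Q = 112000 MJ/h

liquid 3.35→197 °C: 466.7 kJ/kg
vaporisation at 197 °C: 800 kJ/kg
vapour 197→263 °C: 102.96 kJ/kg
Δh = 466.7 + 800 + 102.96 = 1369.7 kJ/kg
Q = ṁ·Δh = 22.80 kg/s × 1369.7 kJ/kg = 31228 kJ/s
|Q| = 31228 kW = 112420 MJ/h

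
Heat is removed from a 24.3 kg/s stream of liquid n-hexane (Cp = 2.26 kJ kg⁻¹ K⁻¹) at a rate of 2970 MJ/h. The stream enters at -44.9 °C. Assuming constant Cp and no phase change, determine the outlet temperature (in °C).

T_out = -59.9 °C

Q = 2970 MJ/h = 825 kJ/s
ΔT = Q/(ṁ·Cp) = 825/(24.3×2.26) = 15.022 K
T_out = -44.9 − 15.022 = -59.922 °C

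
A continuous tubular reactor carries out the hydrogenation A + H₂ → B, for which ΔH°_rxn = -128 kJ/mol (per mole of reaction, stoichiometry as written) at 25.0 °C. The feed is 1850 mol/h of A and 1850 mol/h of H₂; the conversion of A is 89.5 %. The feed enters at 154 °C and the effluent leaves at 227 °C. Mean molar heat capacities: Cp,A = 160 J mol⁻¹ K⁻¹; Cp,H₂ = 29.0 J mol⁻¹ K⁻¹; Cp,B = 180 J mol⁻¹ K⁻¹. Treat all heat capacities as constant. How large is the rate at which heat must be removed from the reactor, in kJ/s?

Extent of reaction ξ = 0.895 × 1850 = 1655.8 mol/h
Reaction term: ξ·ΔH°_rxn = 1655.8 × -128 = -211940 kJ/h
Sensible, feed 154→25 °C: -45105 kJ/h
Outlet flows (mol/h): A 194.25, H₂ 194.25, B 1655.8
Sensible, products 25→227 °C: 67619 kJ/h
Q = ΔH = -189420 kJ/h = -52.617 kW
Heat removed = 52.617 kJ/s

Q_out = 52.6 kJ/s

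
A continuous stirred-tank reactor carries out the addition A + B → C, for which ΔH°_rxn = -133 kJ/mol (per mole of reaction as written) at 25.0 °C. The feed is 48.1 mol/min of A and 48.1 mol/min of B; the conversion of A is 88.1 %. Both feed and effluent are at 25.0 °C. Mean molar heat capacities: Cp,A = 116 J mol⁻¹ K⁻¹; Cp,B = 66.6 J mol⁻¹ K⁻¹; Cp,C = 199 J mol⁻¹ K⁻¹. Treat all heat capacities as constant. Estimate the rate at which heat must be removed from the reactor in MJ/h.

Extent of reaction ξ = 0.881 × 48.1 = 42.376 mol/min
Reaction term: ξ·ΔH°_rxn = 42.376 × -133 = -5636 kJ/min
Q = ΔH = -5636 kJ/min = -93.934 kW
Heat removed = 338.16 MJ/h

Q_out = 338 MJ/h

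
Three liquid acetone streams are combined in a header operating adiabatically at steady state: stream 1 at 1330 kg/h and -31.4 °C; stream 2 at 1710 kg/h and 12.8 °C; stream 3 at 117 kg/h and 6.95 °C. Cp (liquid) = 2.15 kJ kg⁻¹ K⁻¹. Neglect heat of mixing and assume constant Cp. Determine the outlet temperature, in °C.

No heat crosses the boundary, so H_out = H_in.
Σ ṁᵢCp,ᵢTᵢ = 1330×2.15×-31.4 + 1710×2.15×12.8 + 117×2.15×6.95 = -40981
Σ ṁᵢCp,ᵢ = 1330×2.15 + 1710×2.15 + 117×2.15 = 6787.6
T_out = -40981 / 6787.6 = -6.0376 °C

T_out = -6.04 °C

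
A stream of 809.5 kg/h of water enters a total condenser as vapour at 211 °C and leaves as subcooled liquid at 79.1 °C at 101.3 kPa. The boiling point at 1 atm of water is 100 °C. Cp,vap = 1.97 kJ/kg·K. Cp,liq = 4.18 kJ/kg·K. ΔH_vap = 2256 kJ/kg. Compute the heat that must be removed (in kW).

Q_c = 576 kW

vapour 211→100 °C: -218.67 kJ/kg
condensation at 100 °C: -2256 kJ/kg
liquid 100→79.1 °C: -87.362 kJ/kg
Δh = -218.67 + -2256 + -87.362 = -2562 kJ/kg
Q = ṁ·Δh = 809.5 kg/h × -2562 kJ/kg = -2.074e+06 kJ/h
|Q| = 576.1 kW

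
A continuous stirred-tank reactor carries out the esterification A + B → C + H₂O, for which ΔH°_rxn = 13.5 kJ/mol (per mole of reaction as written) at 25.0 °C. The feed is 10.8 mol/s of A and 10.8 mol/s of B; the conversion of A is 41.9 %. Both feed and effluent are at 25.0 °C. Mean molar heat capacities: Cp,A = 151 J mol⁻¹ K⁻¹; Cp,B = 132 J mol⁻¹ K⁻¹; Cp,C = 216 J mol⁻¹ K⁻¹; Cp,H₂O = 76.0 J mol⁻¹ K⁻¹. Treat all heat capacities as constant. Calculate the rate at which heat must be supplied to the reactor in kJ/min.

Extent of reaction ξ = 0.419 × 10.8 = 4.5252 mol/s
Reaction term: ξ·ΔH°_rxn = 4.5252 × 13.5 = 61.09 kJ/s
Q = ΔH = 61.09 kJ/s = 61.09 kW
Heat supplied = 3665.4 kJ/min

Q_in = 3670 kJ/min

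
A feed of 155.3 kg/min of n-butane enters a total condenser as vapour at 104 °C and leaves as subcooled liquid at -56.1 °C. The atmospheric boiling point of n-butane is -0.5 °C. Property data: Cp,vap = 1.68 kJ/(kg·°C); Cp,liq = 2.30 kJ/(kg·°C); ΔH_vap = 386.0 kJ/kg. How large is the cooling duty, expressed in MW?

Q_c = 1.78 MW

vapour 104→-0.5 °C: -175.56 kJ/kg
condensation at -0.5 °C: -386 kJ/kg
liquid -0.5→-56.1 °C: -127.88 kJ/kg
Δh = -175.56 + -386 + -127.88 = -689.44 kJ/kg
Q = ṁ·Δh = 155.3 kg/min × -689.44 kJ/kg = -107070 kJ/min
|Q| = 1784.5 kW = 1.7845 MW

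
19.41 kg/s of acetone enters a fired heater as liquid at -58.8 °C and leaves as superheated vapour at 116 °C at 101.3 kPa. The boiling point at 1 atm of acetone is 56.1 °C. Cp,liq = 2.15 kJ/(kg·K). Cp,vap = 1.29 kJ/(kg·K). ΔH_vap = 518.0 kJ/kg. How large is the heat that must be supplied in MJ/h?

liquid -58.8→56.1 °C: 247.03 kJ/kg
vaporisation at 56.1 °C: 518 kJ/kg
vapour 56.1→116 °C: 77.271 kJ/kg
Δh = 247.03 + 518 + 77.271 = 842.31 kJ/kg
Q = ṁ·Δh = 19.41 kg/s × 842.31 kJ/kg = 16349 kJ/s
|Q| = 16349 kW = 58857 MJ/h

Q = 58900 MJ/h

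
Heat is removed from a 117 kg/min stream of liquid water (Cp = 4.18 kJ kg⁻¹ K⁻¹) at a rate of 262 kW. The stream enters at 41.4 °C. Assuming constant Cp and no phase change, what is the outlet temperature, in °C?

T_out = 9.26 °C

Q = 262 kW = 15720 kJ/min
ΔT = Q/(ṁ·Cp) = 15720/(117×4.18) = 32.143 K
T_out = 41.4 − 32.143 = 9.2567 °C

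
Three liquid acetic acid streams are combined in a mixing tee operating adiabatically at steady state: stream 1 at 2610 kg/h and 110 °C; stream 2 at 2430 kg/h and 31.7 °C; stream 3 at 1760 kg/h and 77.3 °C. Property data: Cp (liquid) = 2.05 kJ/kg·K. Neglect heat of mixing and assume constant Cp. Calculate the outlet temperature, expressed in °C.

T_out = 73.6 °C

Adiabatic, steady state ⇒ Σ ṁᵢCp,ᵢ(T_out − Tᵢ) = 0
Σ ṁᵢCp,ᵢTᵢ = 2610×2.05×110 + 2430×2.05×31.7 + 1760×2.05×77.3 = 1.0254e+06
Σ ṁᵢCp,ᵢ = 2610×2.05 + 2430×2.05 + 1760×2.05 = 13940
T_out = 1.0254e+06 / 13940 = 73.556 °C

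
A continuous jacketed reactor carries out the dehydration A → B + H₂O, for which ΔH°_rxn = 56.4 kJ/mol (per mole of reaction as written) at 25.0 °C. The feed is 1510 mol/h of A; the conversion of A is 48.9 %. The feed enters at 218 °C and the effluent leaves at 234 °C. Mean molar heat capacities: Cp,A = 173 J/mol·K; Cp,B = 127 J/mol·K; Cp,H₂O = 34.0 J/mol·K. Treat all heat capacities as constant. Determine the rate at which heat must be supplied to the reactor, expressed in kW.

Extent of reaction ξ = 0.489 × 1510 = 738.39 mol/h
Reaction term: ξ·ΔH°_rxn = 738.39 × 56.4 = 41645 kJ/h
Sensible, feed 218→25 °C: -50417 kJ/h
Outlet flows (mol/h): A 771.61, B 738.39, H₂O 738.39
Sensible, products 25→234 °C: 52745 kJ/h
Q = ΔH = 43973 kJ/h = 12.215 kW
Heat supplied = 12.215 kW

Q_in = 12.2 kW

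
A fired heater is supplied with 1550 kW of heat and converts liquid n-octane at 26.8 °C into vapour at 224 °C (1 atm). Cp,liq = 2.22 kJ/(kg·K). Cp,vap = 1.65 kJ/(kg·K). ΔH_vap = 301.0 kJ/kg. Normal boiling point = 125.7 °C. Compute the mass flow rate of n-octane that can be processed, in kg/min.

Δh = 2.22×(125.7−26.8) + 301.0 + 1.65×(224−125.7) = 682.75 kJ/kg
Q = 1550 kW = 1550 kJ/s = 93000 kJ/min
ṁ = Q/Δh = 93000 / 682.75 = 136.21 kg/min

ṁ = 136 kg/min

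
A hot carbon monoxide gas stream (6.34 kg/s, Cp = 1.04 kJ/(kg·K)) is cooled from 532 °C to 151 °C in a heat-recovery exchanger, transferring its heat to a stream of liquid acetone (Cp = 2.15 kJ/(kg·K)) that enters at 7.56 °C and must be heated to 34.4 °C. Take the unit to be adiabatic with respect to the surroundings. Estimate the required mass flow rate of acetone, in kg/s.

ṁ_c = 43.5 kg/s

Heat released by hot stream: Q = 6.34 × 1.04 × (532 − 151) = 2512.2 kJ/s
Energy balance on cold side (adiabatic exchanger): Q = ṁ_c·Cp_c·(T_c,out − T_c,in)
ṁ_c = 2512.2 / [2.15 × (34.4 − 7.56)] = 43.534 kg/s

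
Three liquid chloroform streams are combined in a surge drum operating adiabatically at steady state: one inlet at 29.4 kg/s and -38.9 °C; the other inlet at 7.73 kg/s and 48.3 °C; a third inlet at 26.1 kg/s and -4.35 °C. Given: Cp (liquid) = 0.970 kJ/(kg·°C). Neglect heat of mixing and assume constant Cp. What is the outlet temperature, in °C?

Energy balance with Q = 0: Σ ṁᵢCp,ᵢ(T_out − Tᵢ) = 0
T_out = Σ ṁᵢCp,ᵢTᵢ / Σ ṁᵢCp,ᵢ
      = -857.32 / 61.333 = -13.978 °C

T_out = -14.0 °C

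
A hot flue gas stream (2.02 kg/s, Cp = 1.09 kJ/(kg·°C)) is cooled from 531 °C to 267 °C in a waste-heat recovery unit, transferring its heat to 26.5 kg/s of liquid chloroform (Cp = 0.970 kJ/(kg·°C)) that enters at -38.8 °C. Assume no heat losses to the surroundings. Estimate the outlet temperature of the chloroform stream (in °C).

Heat released by hot stream: Q = 2.02 × 1.09 × (531 − 267) = 581.28 kJ/s
Energy balance on cold side (adiabatic exchanger): Q = ṁ_c·Cp_c·(T_c,out − T_c,in)
T_c,out = -38.8 + 581.28/(26.5 × 0.970) = -16.187 °C

T_c,out = -16.2 °C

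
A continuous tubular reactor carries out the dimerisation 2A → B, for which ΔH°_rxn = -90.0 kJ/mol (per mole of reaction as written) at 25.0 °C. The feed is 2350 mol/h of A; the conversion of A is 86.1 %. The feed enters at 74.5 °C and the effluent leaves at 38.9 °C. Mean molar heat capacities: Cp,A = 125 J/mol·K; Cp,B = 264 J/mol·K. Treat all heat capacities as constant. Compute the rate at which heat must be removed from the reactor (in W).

Q_out = 28100 W

Extent of reaction ξ = 0.861 × 2350 / 2 = 1011.7 mol/h
Reaction term: ξ·ΔH°_rxn = 1011.7 × -90.0 = -91051 kJ/h
Sensible, feed 74.5→25 °C: -14541 kJ/h
Outlet flows (mol/h): A 326.65, B 1011.7
Sensible, products 25→38.9 °C: 4280 kJ/h
Q = ΔH = -101310 kJ/h = -28.142 kW
Heat removed = 28142 W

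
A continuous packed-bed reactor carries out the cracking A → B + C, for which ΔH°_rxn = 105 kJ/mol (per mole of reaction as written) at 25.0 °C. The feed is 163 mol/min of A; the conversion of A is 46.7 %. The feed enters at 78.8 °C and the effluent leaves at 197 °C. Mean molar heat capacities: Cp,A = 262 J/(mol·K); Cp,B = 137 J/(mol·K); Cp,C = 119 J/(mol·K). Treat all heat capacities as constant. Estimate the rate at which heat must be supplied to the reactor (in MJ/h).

Extent of reaction ξ = 0.467 × 163 = 76.121 mol/min
Reaction term: ξ·ΔH°_rxn = 76.121 × 105 = 7992.7 kJ/min
Sensible, feed 78.8→25 °C: -2297.6 kJ/min
Outlet flows (mol/min): A 86.879, B 76.121, C 76.121
Sensible, products 25→197 °C: 7266.9 kJ/min
Q = ΔH = 12962 kJ/min = 216.03 kW
Heat supplied = 777.72 MJ/h

Q_in = 778 MJ/h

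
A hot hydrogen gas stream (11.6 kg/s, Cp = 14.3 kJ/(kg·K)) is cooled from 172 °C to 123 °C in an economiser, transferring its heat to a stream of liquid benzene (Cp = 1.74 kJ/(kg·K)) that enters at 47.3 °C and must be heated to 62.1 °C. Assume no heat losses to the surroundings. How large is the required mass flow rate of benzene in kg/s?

ṁ_c = 316 kg/s

Heat released by hot stream: Q = 11.6 × 14.3 × (172 − 123) = 8128.1 kJ/s
Energy balance on cold side (adiabatic exchanger): Q = ṁ_c·Cp_c·(T_c,out − T_c,in)
ṁ_c = 8128.1 / [1.74 × (62.1 − 47.3)] = 315.63 kg/s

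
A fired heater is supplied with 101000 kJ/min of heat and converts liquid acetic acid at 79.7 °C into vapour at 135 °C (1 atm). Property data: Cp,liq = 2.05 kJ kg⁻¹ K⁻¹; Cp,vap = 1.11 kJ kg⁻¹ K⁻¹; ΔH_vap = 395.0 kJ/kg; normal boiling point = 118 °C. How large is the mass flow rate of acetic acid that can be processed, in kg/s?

ṁ = 3.42 kg/s

Δh = 2.05×(118−79.7) + 395.0 + 1.11×(135−118) = 492.38 kJ/kg
Q = 101000 kJ/min = 1683.3 kJ/s = 1683.3 kJ/s
ṁ = Q/Δh = 1683.3 / 492.38 = 3.4187 kg/s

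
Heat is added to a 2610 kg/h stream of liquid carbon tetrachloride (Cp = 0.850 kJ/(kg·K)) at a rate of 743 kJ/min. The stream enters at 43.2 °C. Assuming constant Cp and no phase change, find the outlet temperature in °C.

T_out = 63.3 °C

Q = 743 kJ/min = 44580 kJ/h
ΔT = Q/(ṁ·Cp) = 44580/(2610×0.850) = 20.095 K
T_out = 43.2 + 20.095 = 63.295 °C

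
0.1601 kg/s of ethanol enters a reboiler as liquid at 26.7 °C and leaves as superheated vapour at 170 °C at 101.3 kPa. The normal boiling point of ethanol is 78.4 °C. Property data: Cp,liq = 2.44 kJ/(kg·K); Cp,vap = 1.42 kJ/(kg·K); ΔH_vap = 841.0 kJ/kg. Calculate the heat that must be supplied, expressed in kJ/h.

Q = 632000 kJ/h

liquid 26.7→78.4 °C: 126.15 kJ/kg
vaporisation at 78.4 °C: 841 kJ/kg
vapour 78.4→170 °C: 130.07 kJ/kg
Δh = 126.15 + 841 + 130.07 = 1097.2 kJ/kg
Q = ṁ·Δh = 0.1601 kg/s × 1097.2 kJ/kg = 175.66 kJ/s
|Q| = 175.66 kW = 632390 kJ/h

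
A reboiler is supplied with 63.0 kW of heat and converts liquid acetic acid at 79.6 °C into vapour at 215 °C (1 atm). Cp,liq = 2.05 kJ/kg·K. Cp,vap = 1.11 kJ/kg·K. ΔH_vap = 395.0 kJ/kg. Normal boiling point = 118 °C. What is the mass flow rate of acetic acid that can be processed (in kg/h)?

Δh = 2.05×(118−79.6) + 395.0 + 1.11×(215−118) = 581.39 kJ/kg
Q = 63.0 kW = 63 kJ/s = 226800 kJ/h
ṁ = Q/Δh = 226800 / 581.39 = 390.1 kg/h

ṁ = 390 kg/h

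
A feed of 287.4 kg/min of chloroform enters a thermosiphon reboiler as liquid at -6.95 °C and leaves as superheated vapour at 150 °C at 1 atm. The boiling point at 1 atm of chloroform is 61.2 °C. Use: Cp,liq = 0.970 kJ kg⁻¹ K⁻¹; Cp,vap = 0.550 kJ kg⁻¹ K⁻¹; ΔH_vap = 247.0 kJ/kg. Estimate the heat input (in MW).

liquid -6.95→61.2 °C: 66.106 kJ/kg
vaporisation at 61.2 °C: 247 kJ/kg
vapour 61.2→150 °C: 48.84 kJ/kg
Δh = 66.106 + 247 + 48.84 = 361.95 kJ/kg
Q = ṁ·Δh = 287.4 kg/min × 361.95 kJ/kg = 104020 kJ/min
|Q| = 1733.7 kW = 1.7337 MW

Q = 1.73 MW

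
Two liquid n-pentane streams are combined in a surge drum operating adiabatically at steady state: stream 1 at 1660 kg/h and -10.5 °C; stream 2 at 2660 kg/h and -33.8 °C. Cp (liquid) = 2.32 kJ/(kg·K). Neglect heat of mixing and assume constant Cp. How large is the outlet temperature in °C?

Energy balance with Q = 0: Σ ṁᵢCp,ᵢ(T_out − Tᵢ) = 0
T_out = Σ ṁᵢCp,ᵢTᵢ / Σ ṁᵢCp,ᵢ
      = -249020 / 10022 = -24.847 °C

T_out = -24.8 °C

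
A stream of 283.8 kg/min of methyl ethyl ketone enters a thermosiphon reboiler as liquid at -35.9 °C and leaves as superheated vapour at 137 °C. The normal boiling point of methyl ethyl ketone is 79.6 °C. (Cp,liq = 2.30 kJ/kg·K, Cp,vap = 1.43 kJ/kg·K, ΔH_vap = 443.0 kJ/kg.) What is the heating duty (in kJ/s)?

Q = 3740 kJ/s

liquid -35.9→79.6 °C: 265.65 kJ/kg
vaporisation at 79.6 °C: 443 kJ/kg
vapour 79.6→137 °C: 82.082 kJ/kg
Δh = 265.65 + 443 + 82.082 = 790.73 kJ/kg
Q = ṁ·Δh = 283.8 kg/min × 790.73 kJ/kg = 224410 kJ/min
|Q| = 3740.2 kW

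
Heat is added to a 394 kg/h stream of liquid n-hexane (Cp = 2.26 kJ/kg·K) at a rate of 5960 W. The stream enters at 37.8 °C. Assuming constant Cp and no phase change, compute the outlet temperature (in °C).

T_out = 61.9 °C

Q = 5960 W = 21456 kJ/h
ΔT = Q/(ṁ·Cp) = 21456/(394×2.26) = 24.096 K
T_out = 37.8 + 24.096 = 61.896 °C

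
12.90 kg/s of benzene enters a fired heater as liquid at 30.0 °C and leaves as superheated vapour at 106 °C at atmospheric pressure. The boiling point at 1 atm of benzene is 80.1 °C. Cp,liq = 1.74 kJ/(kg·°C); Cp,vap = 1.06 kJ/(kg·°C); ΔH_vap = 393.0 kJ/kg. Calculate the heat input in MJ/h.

Q = 23600 MJ/h

liquid 30.0→80.1 °C: 87.174 kJ/kg
vaporisation at 80.1 °C: 393 kJ/kg
vapour 80.1→106 °C: 27.454 kJ/kg
Δh = 87.174 + 393 + 27.454 = 507.63 kJ/kg
Q = ṁ·Δh = 12.90 kg/s × 507.63 kJ/kg = 6548.4 kJ/s
|Q| = 6548.4 kW = 23574 MJ/h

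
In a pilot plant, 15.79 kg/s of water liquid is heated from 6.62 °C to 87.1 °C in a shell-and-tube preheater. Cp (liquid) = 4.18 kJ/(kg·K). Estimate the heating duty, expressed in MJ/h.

Q = 19100 MJ/h

Q = ṁ·Cp·ΔT = 15.79 × 4.18 × (87.1 − 6.62) = 5311.9 kJ/s
Heating duty = 19123 MJ/h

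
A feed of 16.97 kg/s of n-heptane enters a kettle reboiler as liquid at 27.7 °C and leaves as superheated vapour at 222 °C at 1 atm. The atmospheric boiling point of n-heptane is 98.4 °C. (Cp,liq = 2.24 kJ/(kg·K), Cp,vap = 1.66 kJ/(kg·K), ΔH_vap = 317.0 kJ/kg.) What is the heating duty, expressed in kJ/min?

liquid 27.7→98.4 °C: 158.37 kJ/kg
vaporisation at 98.4 °C: 317 kJ/kg
vapour 98.4→222 °C: 205.18 kJ/kg
Δh = 158.37 + 317 + 205.18 = 680.54 kJ/kg
Q = ṁ·Δh = 16.97 kg/s × 680.54 kJ/kg = 11549 kJ/s
|Q| = 11549 kW = 692930 kJ/min

Q = 693000 kJ/min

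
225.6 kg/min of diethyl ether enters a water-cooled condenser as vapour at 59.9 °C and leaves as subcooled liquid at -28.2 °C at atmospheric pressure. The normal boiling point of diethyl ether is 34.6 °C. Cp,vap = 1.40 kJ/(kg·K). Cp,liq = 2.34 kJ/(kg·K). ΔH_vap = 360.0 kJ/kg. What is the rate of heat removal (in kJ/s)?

Q_c = 2040 kJ/s

vapour 59.9→34.6 °C: -35.42 kJ/kg
condensation at 34.6 °C: -360 kJ/kg
liquid 34.6→-28.2 °C: -146.95 kJ/kg
Δh = -35.42 + -360 + -146.95 = -542.37 kJ/kg
Q = ṁ·Δh = 225.6 kg/min × -542.37 kJ/kg = -122360 kJ/min
|Q| = 2039.3 kW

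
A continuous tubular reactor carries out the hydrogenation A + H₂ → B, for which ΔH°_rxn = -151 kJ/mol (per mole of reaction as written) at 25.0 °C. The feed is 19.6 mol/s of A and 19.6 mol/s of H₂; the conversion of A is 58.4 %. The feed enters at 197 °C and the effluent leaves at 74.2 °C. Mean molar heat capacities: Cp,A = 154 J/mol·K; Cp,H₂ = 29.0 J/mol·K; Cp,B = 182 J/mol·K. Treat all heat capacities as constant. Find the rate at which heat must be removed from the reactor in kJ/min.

Q_out = 130000 kJ/min

Extent of reaction ξ = 0.584 × 19.6 = 11.446 mol/s
Reaction term: ξ·ΔH°_rxn = 11.446 × -151 = -1728.4 kJ/s
Sensible, feed 197→25 °C: -616.93 kJ/s
Outlet flows (mol/s): A 8.1536, H₂ 8.1536, B 11.446
Sensible, products 25→74.2 °C: 175.91 kJ/s
Q = ΔH = -2169.4 kJ/s = -2169.4 kW
Heat removed = 130170 kJ/min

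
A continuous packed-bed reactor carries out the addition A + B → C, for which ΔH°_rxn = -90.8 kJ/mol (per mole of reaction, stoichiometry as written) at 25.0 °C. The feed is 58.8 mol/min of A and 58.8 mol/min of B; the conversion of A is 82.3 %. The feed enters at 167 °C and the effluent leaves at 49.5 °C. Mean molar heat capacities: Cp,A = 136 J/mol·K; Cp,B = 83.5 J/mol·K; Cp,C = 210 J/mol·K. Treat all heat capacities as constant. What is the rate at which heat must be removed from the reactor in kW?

Extent of reaction ξ = 0.823 × 58.8 = 48.392 mol/min
Reaction term: ξ·ΔH°_rxn = 48.392 × -90.8 = -4394 kJ/min
Sensible, feed 167→25 °C: -1832.7 kJ/min
Outlet flows (mol/min): A 10.408, B 10.408, C 48.392
Sensible, products 25→49.5 °C: 304.95 kJ/min
Q = ΔH = -5921.8 kJ/min = -98.697 kW
Heat removed = 98.697 kW

Q_out = 98.7 kW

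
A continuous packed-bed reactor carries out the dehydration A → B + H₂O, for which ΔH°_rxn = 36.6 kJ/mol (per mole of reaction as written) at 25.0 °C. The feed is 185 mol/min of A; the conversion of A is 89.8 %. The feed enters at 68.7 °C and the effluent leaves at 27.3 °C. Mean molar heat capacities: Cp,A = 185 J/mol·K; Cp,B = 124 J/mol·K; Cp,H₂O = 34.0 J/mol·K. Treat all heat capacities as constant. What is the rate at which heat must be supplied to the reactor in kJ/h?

Q_in = 279000 kJ/h

Extent of reaction ξ = 0.898 × 185 = 166.13 mol/min
Reaction term: ξ·ΔH°_rxn = 166.13 × 36.6 = 6080.4 kJ/min
Sensible, feed 68.7→25 °C: -1495.6 kJ/min
Outlet flows (mol/min): A 18.87, B 166.13, H₂O 166.13
Sensible, products 25→27.3 °C: 68.401 kJ/min
Q = ΔH = 4653.1 kJ/min = 77.552 kW
Heat supplied = 279190 kJ/h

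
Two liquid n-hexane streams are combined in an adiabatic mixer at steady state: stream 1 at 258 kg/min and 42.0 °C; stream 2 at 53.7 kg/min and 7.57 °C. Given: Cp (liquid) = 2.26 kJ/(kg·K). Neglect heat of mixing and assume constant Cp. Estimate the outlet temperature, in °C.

No heat crosses the boundary, so H_out = H_in.
Σ ṁᵢCp,ᵢTᵢ = 258×2.26×42.0 + 53.7×2.26×7.57 = 25408
Σ ṁᵢCp,ᵢ = 258×2.26 + 53.7×2.26 = 704.44
T_out = 25408 / 704.44 = 36.068 °C

T_out = 36.1 °C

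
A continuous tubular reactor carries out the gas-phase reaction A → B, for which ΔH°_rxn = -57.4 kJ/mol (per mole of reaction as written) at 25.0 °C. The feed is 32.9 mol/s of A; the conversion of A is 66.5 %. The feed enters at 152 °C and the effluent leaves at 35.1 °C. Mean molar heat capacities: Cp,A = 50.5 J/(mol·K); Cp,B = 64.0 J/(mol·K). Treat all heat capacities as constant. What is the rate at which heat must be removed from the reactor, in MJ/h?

Extent of reaction ξ = 0.665 × 32.9 = 21.878 mol/s
Reaction term: ξ·ΔH°_rxn = 21.878 × -57.4 = -1255.8 kJ/s
Sensible, feed 152→25 °C: -211 kJ/s
Outlet flows (mol/s): A 11.021, B 21.878
Sensible, products 25→35.1 °C: 19.764 kJ/s
Q = ΔH = -1447.1 kJ/s = -1447.1 kW
Heat removed = 5209.4 MJ/h

Q_out = 5210 MJ/h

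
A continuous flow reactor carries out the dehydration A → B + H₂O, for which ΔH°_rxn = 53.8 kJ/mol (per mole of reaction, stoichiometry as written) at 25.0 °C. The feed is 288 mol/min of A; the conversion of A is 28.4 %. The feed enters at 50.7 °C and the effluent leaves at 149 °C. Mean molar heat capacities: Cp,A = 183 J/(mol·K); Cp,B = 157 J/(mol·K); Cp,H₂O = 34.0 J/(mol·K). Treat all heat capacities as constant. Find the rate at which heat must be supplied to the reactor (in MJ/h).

Q_in = 580 MJ/h

Extent of reaction ξ = 0.284 × 288 = 81.792 mol/min
Reaction term: ξ·ΔH°_rxn = 81.792 × 53.8 = 4400.4 kJ/min
Sensible, feed 50.7→25 °C: -1354.5 kJ/min
Outlet flows (mol/min): A 206.21, B 81.792, H₂O 81.792
Sensible, products 25→149 °C: 6616.4 kJ/min
Q = ΔH = 9662.4 kJ/min = 161.04 kW
Heat supplied = 579.74 MJ/h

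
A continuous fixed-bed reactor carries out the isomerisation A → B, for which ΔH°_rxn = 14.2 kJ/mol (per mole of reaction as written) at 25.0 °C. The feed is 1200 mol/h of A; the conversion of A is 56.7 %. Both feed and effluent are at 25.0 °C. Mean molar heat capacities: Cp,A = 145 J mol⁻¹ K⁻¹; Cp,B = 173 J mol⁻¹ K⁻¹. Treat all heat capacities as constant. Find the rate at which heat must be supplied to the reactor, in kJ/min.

Extent of reaction ξ = 0.567 × 1200 = 680.4 mol/h
Reaction term: ξ·ΔH°_rxn = 680.4 × 14.2 = 9661.7 kJ/h
Q = ΔH = 9661.7 kJ/h = 2.6838 kW
Heat supplied = 161.03 kJ/min

Q_in = 161 kJ/min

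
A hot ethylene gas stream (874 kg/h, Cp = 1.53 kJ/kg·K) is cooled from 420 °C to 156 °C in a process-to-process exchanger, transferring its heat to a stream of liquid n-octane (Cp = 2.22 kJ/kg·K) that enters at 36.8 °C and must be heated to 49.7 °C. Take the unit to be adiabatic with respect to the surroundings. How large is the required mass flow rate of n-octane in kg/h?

Heat released by hot stream: Q = 874 × 1.53 × (420 − 156) = 353030 kJ/h
Energy balance on cold side (adiabatic exchanger): Q = ṁ_c·Cp_c·(T_c,out − T_c,in)
ṁ_c = 353030 / [2.22 × (49.7 − 36.8)] = 12327 kg/h

ṁ_c = 12300 kg/h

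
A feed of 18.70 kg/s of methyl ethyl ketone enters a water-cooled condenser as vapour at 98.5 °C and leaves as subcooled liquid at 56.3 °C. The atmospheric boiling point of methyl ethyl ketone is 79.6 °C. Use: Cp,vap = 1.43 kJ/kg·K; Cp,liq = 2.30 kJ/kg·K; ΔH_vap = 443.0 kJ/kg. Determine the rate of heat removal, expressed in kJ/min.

vapour 98.5→79.6 °C: -27.027 kJ/kg
condensation at 79.6 °C: -443 kJ/kg
liquid 79.6→56.3 °C: -53.59 kJ/kg
Δh = -27.027 + -443 + -53.59 = -523.62 kJ/kg
Q = ṁ·Δh = 18.70 kg/s × -523.62 kJ/kg = -9791.6 kJ/s
|Q| = 9791.6 kW = 587500 kJ/min

Q_c = 587000 kJ/min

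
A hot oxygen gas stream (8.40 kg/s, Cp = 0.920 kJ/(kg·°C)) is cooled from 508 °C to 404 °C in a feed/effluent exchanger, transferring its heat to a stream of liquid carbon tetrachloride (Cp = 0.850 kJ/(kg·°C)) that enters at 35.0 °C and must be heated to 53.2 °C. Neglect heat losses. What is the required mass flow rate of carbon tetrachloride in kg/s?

ṁ_c = 52.0 kg/s

Heat released by hot stream: Q = 8.40 × 0.920 × (508 − 404) = 803.71 kJ/s
Energy balance on cold side (adiabatic exchanger): Q = ṁ_c·Cp_c·(T_c,out − T_c,in)
ṁ_c = 803.71 / [0.850 × (53.2 − 35.0)] = 51.953 kg/s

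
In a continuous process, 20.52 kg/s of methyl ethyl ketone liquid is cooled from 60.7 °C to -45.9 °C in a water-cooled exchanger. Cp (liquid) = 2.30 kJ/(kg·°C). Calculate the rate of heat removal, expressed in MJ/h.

Q_c = 18100 MJ/h

Q = ṁ·Cp·ΔT = 20.52 × 2.30 × (-45.9 − 60.7) = -5031.1 kJ/s
Cooling duty = 18112 MJ/h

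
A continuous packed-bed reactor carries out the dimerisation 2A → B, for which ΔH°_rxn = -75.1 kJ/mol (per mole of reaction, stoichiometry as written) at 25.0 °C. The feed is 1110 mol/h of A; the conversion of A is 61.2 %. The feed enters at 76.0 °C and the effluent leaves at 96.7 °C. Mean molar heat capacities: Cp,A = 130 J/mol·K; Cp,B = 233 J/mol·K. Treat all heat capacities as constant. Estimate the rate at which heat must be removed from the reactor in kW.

Extent of reaction ξ = 0.612 × 1110 / 2 = 339.66 mol/h
Reaction term: ξ·ΔH°_rxn = 339.66 × -75.1 = -25508 kJ/h
Sensible, feed 76.0→25 °C: -7359.3 kJ/h
Outlet flows (mol/h): A 430.68, B 339.66
Sensible, products 25→96.7 °C: 9688.8 kJ/h
Q = ΔH = -23179 kJ/h = -6.4386 kW
Heat removed = 6.4386 kW

Q_out = 6.44 kW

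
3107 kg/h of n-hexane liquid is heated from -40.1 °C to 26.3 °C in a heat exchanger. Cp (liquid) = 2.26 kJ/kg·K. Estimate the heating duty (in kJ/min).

Q = ṁ·Cp·ΔT = 3107 × 2.26 × (26.3 − -40.1) = 466250 kJ/h
Converting: 466250 / 3600 s = 129.51 kW
Heating duty = 7770.8 kJ/min

Q = 7770 kJ/min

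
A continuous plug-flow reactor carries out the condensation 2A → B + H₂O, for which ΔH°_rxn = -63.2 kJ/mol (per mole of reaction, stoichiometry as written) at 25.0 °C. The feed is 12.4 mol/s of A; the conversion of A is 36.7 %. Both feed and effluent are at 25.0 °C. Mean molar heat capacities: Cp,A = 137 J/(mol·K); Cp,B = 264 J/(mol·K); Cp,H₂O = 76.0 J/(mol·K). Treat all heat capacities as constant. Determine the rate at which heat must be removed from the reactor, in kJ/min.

Q_out = 8630 kJ/min

Extent of reaction ξ = 0.367 × 12.4 / 2 = 2.2754 mol/s
Reaction term: ξ·ΔH°_rxn = 2.2754 × -63.2 = -143.81 kJ/s
Q = ΔH = -143.81 kJ/s = -143.81 kW
Heat removed = 8628.3 kJ/min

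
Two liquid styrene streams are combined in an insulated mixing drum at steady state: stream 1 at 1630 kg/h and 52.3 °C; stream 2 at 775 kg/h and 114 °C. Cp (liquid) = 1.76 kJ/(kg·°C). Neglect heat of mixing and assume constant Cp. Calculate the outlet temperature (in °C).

T_out = 72.2 °C

No heat crosses the boundary, so H_out = H_in.
T_out = Σ ṁᵢCp,ᵢTᵢ / Σ ṁᵢCp,ᵢ
      = 305530 / 4232.8 = 72.183 °C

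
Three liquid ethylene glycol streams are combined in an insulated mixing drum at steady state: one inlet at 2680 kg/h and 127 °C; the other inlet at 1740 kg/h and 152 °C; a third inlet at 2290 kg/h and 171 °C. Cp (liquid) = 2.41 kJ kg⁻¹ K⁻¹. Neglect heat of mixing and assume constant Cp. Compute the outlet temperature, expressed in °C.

T_out = 148 °C

No heat crosses the boundary, so H_out = H_in.
Σ ṁᵢCp,ᵢTᵢ = 2680×2.41×127 + 1740×2.41×152 + 2290×2.41×171 = 2.4014e+06
Σ ṁᵢCp,ᵢ = 2680×2.41 + 1740×2.41 + 2290×2.41 = 16171
T_out = 2.4014e+06 / 16171 = 148.5 °C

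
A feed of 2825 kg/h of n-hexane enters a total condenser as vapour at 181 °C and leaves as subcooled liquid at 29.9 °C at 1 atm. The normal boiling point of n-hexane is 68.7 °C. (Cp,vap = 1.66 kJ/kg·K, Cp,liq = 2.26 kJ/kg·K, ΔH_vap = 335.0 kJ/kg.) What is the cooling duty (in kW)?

vapour 181→68.7 °C: -186.42 kJ/kg
condensation at 68.7 °C: -335 kJ/kg
liquid 68.7→29.9 °C: -87.688 kJ/kg
Δh = -186.42 + -335 + -87.688 = -609.11 kJ/kg
Q = ṁ·Δh = 2825 kg/h × -609.11 kJ/kg = -1.7207e+06 kJ/h
|Q| = 477.98 kW

Q_c = 478 kW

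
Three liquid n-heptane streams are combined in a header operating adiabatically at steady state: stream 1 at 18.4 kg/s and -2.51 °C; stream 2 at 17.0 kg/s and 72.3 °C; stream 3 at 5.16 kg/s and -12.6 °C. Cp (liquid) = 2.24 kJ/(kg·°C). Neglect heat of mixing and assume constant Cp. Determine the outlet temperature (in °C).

T_out = 27.6 °C

No heat crosses the boundary, so H_out = H_in.
T_out = Σ ṁᵢCp,ᵢTᵢ / Σ ṁᵢCp,ᵢ
      = 2504.1 / 90.854 = 27.562 °C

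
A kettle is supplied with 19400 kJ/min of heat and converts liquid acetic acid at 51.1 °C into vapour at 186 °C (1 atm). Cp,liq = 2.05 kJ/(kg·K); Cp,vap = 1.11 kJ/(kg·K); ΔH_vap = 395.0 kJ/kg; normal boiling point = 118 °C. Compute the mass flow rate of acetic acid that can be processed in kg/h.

ṁ = 1920 kg/h

Δh = 2.05×(118−51.1) + 395.0 + 1.11×(186−118) = 607.62 kJ/kg
Q = 19400 kJ/min = 323.33 kJ/s = 1.164e+06 kJ/h
ṁ = Q/Δh = 1.164e+06 / 607.62 = 1915.7 kg/h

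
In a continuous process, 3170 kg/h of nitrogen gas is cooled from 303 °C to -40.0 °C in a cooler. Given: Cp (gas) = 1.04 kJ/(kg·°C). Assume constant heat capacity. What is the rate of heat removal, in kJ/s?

Q_c = 314 kJ/s

Q = ṁ·Cp·ΔT = 3170 × 1.04 × (-40.0 − 303) = -1.1308e+06 kJ/h
Converting: 1.1308e+06 / 3600 s = 314.11 kW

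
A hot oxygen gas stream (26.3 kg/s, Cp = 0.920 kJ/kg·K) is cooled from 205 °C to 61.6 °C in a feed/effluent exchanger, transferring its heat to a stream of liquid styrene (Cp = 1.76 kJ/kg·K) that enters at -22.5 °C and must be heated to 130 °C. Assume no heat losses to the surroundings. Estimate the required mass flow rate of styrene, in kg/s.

Heat released by hot stream: Q = 26.3 × 0.920 × (205 − 61.6) = 3469.7 kJ/s
Energy balance on cold side (adiabatic exchanger): Q = ṁ_c·Cp_c·(T_c,out − T_c,in)
ṁ_c = 3469.7 / [1.76 × (130 − -22.5)] = 12.927 kg/s

ṁ_c = 12.9 kg/s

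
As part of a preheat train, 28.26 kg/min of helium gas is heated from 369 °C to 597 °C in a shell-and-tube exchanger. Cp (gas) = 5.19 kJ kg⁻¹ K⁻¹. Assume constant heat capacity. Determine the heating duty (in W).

Q = 557000 W

Q = ṁ·Cp·ΔT = 28.26 × 5.19 × (597 − 369) = 33441 kJ/min
Converting: 33441 / 60 s = 557.34 kW
Heating duty = 557340 W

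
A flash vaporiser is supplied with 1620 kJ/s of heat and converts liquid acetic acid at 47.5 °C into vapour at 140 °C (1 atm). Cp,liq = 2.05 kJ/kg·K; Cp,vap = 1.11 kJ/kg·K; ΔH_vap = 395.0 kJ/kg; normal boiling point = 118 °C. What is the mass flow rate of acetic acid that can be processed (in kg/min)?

ṁ = 172 kg/min

Δh = 2.05×(118−47.5) + 395.0 + 1.11×(140−118) = 563.94 kJ/kg
Q = 1620 kJ/s = 1620 kJ/s = 97200 kJ/min
ṁ = Q/Δh = 97200 / 563.94 = 172.36 kg/min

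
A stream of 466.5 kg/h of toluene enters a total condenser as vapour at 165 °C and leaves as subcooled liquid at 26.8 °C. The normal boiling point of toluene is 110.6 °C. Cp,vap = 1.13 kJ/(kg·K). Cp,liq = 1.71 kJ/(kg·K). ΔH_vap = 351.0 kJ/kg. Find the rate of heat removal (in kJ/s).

vapour 165→110.6 °C: -61.472 kJ/kg
condensation at 110.6 °C: -351 kJ/kg
liquid 110.6→26.8 °C: -143.3 kJ/kg
Δh = -61.472 + -351 + -143.3 = -555.77 kJ/kg
Q = ṁ·Δh = 466.5 kg/h × -555.77 kJ/kg = -259270 kJ/h
|Q| = 72.019 kW

Q_c = 72.0 kJ/s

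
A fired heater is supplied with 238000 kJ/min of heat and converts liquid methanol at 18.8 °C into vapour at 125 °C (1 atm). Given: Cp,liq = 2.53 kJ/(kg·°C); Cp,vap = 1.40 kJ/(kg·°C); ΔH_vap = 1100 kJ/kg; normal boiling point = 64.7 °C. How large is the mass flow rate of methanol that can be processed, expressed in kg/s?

ṁ = 3.05 kg/s

Δh = 2.53×(64.7−18.8) + 1100 + 1.40×(125−64.7) = 1300.5 kJ/kg
Q = 238000 kJ/min = 3966.7 kJ/s = 3966.7 kJ/s
ṁ = Q/Δh = 3966.7 / 1300.5 = 3.05 kg/s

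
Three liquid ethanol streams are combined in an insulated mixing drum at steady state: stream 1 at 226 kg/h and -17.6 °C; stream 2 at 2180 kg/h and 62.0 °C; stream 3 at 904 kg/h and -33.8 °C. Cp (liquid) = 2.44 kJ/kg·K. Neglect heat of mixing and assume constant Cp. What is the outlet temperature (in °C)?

T_out = 30.4 °C

Energy balance with Q = 0: Σ ṁᵢCp,ᵢ(T_out − Tᵢ) = 0
T_out = Σ ṁᵢCp,ᵢTᵢ / Σ ṁᵢCp,ᵢ
      = 245530 / 8076.4 = 30.401 °C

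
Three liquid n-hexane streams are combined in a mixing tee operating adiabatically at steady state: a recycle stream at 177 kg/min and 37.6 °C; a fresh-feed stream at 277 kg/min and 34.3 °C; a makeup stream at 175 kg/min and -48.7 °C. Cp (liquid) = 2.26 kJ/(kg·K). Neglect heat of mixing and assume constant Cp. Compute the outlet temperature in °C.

T_out = 12.1 °C

Adiabatic, steady state ⇒ Σ ṁᵢCp,ᵢ(T_out − Tᵢ) = 0
Σ ṁᵢCp,ᵢTᵢ = 177×2.26×37.6 + 277×2.26×34.3 + 175×2.26×-48.7 = 17252
Σ ṁᵢCp,ᵢ = 177×2.26 + 277×2.26 + 175×2.26 = 1421.5
T_out = 17252 / 1421.5 = 12.136 °C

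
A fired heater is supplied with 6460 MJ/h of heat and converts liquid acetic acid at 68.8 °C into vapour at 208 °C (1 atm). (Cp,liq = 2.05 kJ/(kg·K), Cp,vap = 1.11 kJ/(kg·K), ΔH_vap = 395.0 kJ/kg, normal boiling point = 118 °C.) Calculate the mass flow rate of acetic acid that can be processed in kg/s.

ṁ = 3.01 kg/s

Δh = 2.05×(118−68.8) + 395.0 + 1.11×(208−118) = 595.76 kJ/kg
Q = 6460 MJ/h = 1794.4 kJ/s = 1794.4 kJ/s
ṁ = Q/Δh = 1794.4 / 595.76 = 3.012 kg/s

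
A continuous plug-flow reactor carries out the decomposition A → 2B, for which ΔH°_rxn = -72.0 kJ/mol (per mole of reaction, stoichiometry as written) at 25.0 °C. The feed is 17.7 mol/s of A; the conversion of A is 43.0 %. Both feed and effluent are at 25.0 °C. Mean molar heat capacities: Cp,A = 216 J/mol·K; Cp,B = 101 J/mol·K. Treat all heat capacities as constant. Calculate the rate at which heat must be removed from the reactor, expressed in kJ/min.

Extent of reaction ξ = 0.430 × 17.7 = 7.611 mol/s
Reaction term: ξ·ΔH°_rxn = 7.611 × -72.0 = -547.99 kJ/s
Q = ΔH = -547.99 kJ/s = -547.99 kW
Heat removed = 32880 kJ/min

Q_out = 32900 kJ/min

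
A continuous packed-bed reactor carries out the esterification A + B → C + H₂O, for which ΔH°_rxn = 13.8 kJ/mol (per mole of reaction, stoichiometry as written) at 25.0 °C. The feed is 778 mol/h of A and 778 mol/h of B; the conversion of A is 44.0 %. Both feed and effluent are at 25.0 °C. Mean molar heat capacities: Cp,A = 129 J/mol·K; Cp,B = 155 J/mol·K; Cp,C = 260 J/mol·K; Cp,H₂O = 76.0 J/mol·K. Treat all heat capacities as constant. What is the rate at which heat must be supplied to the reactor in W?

Q_in = 1310 W

Extent of reaction ξ = 0.440 × 778 = 342.32 mol/h
Reaction term: ξ·ΔH°_rxn = 342.32 × 13.8 = 4724 kJ/h
Q = ΔH = 4724 kJ/h = 1.3122 kW
Heat supplied = 1312.2 W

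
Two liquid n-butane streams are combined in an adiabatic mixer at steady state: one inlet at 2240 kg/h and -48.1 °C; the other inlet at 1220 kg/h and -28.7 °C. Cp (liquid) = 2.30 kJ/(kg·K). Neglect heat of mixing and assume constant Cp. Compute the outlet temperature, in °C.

T_out = -41.3 °C

Energy balance with Q = 0: Σ ṁᵢCp,ᵢ(T_out − Tᵢ) = 0
T_out = Σ ṁᵢCp,ᵢTᵢ / Σ ṁᵢCp,ᵢ
      = -328340 / 7958 = -41.26 °C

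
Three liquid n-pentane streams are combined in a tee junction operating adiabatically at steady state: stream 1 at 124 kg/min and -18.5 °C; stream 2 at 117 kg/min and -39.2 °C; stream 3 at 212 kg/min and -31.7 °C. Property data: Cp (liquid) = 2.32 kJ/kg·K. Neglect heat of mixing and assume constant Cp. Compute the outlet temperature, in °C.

T_out = -30.0 °C

Energy balance with Q = 0: Σ ṁᵢCp,ᵢ(T_out − Tᵢ) = 0
Σ ṁᵢCp,ᵢTᵢ = 124×2.32×-18.5 + 117×2.32×-39.2 + 212×2.32×-31.7 = -31554
Σ ṁᵢCp,ᵢ = 124×2.32 + 117×2.32 + 212×2.32 = 1051
T_out = -31554 / 1051 = -30.024 °C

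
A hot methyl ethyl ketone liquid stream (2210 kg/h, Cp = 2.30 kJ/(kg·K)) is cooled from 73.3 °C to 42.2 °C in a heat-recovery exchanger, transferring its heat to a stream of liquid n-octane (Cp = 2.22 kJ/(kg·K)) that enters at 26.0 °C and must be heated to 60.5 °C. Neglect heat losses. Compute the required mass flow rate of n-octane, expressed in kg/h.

ṁ_c = 2060 kg/h

Heat released by hot stream: Q = 2210 × 2.30 × (73.3 − 42.2) = 158080 kJ/h
Energy balance on cold side (adiabatic exchanger): Q = ṁ_c·Cp_c·(T_c,out − T_c,in)
ṁ_c = 158080 / [2.22 × (60.5 − 26.0)] = 2064 kg/h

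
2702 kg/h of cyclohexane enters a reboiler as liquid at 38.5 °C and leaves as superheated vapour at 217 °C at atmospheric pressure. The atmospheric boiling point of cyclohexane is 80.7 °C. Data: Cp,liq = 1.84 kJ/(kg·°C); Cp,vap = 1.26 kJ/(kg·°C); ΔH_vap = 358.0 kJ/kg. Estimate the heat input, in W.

Q = 456000 W

liquid 38.5→80.7 °C: 77.648 kJ/kg
vaporisation at 80.7 °C: 358 kJ/kg
vapour 80.7→217 °C: 171.74 kJ/kg
Δh = 77.648 + 358 + 171.74 = 607.39 kJ/kg
Q = ṁ·Δh = 2702 kg/h × 607.39 kJ/kg = 1.6412e+06 kJ/h
|Q| = 455.88 kW = 455880 W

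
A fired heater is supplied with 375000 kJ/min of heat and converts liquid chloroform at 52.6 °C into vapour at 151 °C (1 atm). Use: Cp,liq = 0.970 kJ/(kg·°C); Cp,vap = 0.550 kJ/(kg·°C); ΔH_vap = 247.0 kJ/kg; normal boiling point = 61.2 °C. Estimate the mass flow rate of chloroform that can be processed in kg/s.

ṁ = 20.5 kg/s

Δh = 0.970×(61.2−52.6) + 247.0 + 0.550×(151−61.2) = 304.73 kJ/kg
Q = 375000 kJ/min = 6250 kJ/s = 6250 kJ/s
ṁ = Q/Δh = 6250 / 304.73 = 20.51 kg/s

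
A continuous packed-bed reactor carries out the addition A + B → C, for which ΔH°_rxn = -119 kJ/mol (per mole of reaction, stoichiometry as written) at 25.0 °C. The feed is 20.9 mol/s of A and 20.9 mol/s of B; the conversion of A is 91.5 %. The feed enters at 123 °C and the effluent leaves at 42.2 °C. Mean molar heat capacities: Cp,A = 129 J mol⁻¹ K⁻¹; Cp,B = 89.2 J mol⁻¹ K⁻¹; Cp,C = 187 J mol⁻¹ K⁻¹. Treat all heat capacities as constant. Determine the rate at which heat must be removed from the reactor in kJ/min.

Extent of reaction ξ = 0.915 × 20.9 = 19.123 mol/s
Reaction term: ξ·ΔH°_rxn = 19.123 × -119 = -2275.7 kJ/s
Sensible, feed 123→25 °C: -446.92 kJ/s
Outlet flows (mol/s): A 1.7765, B 1.7765, C 19.123
Sensible, products 25→42.2 °C: 68.176 kJ/s
Q = ΔH = -2654.4 kJ/s = -2654.4 kW
Heat removed = 159270 kJ/min

Q_out = 159000 kJ/min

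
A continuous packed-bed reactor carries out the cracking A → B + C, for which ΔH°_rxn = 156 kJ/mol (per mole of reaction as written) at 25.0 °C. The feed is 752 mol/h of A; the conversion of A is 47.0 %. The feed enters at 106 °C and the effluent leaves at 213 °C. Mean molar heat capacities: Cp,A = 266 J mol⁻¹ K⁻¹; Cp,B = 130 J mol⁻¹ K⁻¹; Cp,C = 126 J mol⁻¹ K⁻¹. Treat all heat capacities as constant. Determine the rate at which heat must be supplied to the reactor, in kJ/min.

Extent of reaction ξ = 0.470 × 752 = 353.44 mol/h
Reaction term: ξ·ΔH°_rxn = 353.44 × 156 = 55137 kJ/h
Sensible, feed 106→25 °C: -16203 kJ/h
Outlet flows (mol/h): A 398.56, B 353.44, C 353.44
Sensible, products 25→213 °C: 36942 kJ/h
Q = ΔH = 75876 kJ/h = 21.077 kW
Heat supplied = 1264.6 kJ/min

Q_in = 1260 kJ/min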